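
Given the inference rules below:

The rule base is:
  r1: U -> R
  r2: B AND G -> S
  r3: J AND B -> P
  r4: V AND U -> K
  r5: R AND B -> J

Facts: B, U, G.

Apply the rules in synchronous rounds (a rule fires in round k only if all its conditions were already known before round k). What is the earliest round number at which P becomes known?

Round 1 fires r1, r2, giving R, S.
Round 2 fires r5, giving J.
Round 3 fires r3, giving P.
P first appears in round 3.

3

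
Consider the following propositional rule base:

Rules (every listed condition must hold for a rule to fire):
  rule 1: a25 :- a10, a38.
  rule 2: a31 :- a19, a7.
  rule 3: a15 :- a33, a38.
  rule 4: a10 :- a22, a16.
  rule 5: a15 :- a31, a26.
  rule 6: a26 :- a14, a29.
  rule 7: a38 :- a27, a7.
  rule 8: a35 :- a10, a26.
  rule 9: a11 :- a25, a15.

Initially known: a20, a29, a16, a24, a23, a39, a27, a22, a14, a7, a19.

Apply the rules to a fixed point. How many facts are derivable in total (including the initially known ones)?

Round 1: rule 2 [a31 :- a19, a7.]; rule 4 [a10 :- a22, a16.]; rule 6 [a26 :- a14, a29.]; rule 7 [a38 :- a27, a7.]. New: a31, a10, a26, a38.
Round 2: rule 1 [a25 :- a10, a38.]; rule 5 [a15 :- a31, a26.]; rule 8 [a35 :- a10, a26.]. New: a25, a15, a35.
Round 3: rule 9 [a11 :- a25, a15.]. New: a11.
Closure: {a10, a11, a14, a15, a16, a19, a20, a22, a23, a24, a25, a26, a27, a29, a31, a35, a38, a39, a7} — 19 facts.

19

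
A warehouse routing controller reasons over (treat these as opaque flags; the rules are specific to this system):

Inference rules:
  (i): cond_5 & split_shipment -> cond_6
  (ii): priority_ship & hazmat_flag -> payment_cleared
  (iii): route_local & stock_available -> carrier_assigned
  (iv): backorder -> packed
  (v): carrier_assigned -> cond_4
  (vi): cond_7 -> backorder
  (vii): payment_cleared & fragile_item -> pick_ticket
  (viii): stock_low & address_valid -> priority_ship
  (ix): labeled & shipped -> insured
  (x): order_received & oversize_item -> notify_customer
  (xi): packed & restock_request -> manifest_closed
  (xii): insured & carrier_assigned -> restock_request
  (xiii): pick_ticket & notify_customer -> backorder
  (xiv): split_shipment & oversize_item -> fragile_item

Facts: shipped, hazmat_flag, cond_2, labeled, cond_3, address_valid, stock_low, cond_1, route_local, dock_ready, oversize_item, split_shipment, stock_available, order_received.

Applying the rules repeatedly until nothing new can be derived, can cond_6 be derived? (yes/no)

Round 1 — (iii), (viii), (ix), (x), (xiv), derive carrier_assigned, priority_ship, insured, notify_customer, fragile_item.
Round 2 — (ii), (v), (xii), derive payment_cleared, cond_4, restock_request.
Round 3 — (vii), derive pick_ticket.
Round 4 — (xiii), derive backorder.
Round 5 — (iv), derive packed.
Round 6 — (xi), derive manifest_closed.
Fixed point reached. cond_6 is concluded only by (i); (i) needs cond_5 (never derived).

no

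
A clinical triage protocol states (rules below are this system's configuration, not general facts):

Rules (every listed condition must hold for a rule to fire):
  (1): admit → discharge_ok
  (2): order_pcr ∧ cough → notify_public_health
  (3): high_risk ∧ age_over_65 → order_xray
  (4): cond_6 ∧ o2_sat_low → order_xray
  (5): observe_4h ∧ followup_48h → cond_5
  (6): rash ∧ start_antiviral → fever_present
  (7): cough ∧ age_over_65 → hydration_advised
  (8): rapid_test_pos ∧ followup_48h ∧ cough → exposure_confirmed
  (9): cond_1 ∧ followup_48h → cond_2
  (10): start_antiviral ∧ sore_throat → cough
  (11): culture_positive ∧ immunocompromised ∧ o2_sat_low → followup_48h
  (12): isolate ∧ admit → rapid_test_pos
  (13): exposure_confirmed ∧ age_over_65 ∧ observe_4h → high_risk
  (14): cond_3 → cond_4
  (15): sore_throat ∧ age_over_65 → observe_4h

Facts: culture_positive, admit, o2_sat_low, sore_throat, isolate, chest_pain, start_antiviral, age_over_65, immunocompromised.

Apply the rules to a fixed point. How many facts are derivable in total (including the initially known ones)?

Round 1: (1) [admit → discharge_ok]; (10) [start_antiviral ∧ sore_throat → cough]; (11) [culture_positive ∧ immunocompromised ∧ o2_sat_low → followup_48h]; (12) [isolate ∧ admit → rapid_test_pos]; (15) [sore_throat ∧ age_over_65 → observe_4h]. New: discharge_ok, cough, followup_48h, rapid_test_pos, observe_4h.
Round 2: (5) [observe_4h ∧ followup_48h → cond_5]; (7) [cough ∧ age_over_65 → hydration_advised]; (8) [rapid_test_pos ∧ followup_48h ∧ cough → exposure_confirmed]. New: cond_5, hydration_advised, exposure_confirmed.
Round 3: (13) [exposure_confirmed ∧ age_over_65 ∧ observe_4h → high_risk]. New: high_risk.
Round 4: (3) [high_risk ∧ age_over_65 → order_xray]. New: order_xray.
Closure: {admit, age_over_65, chest_pain, cond_5, cough, culture_positive, discharge_ok, exposure_confirmed, followup_48h, high_risk, hydration_advised, immunocompromised, isolate, o2_sat_low, observe_4h, order_xray, rapid_test_pos, sore_throat, start_antiviral} — 19 facts.

19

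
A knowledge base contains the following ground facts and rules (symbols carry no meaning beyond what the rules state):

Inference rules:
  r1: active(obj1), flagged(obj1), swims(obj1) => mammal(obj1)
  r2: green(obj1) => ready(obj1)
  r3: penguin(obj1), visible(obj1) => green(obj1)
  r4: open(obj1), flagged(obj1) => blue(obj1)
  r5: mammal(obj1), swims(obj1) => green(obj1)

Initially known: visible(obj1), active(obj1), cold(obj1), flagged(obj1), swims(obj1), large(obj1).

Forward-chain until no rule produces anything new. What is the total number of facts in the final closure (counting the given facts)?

9

Round 1: r1 [active(obj1), flagged(obj1), swims(obj1) => mammal(obj1)]. New: mammal(obj1).
Round 2: r5 [mammal(obj1), swims(obj1) => green(obj1)]. New: green(obj1).
Round 3: r2 [green(obj1) => ready(obj1)]. New: ready(obj1).
Closure: {active(obj1), cold(obj1), flagged(obj1), green(obj1), large(obj1), mammal(obj1), ready(obj1), swims(obj1), visible(obj1)} — 9 facts.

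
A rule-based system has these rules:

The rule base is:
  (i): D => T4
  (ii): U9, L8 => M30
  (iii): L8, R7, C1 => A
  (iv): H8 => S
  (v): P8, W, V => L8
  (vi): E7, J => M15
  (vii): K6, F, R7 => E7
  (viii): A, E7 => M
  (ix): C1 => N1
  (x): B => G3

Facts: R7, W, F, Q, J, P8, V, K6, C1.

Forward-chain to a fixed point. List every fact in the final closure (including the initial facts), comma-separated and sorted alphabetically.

A, C1, E7, F, J, K6, L8, M, M15, N1, P8, Q, R7, V, W

Round 1: (v) [P8, W, V => L8]; (vii) [K6, F, R7 => E7]; (ix) [C1 => N1]. Adds L8, E7, N1.
Round 2: (iii) [L8, R7, C1 => A]; (vi) [E7, J => M15]. Adds A, M15.
Round 3: (viii) [A, E7 => M]. Adds M.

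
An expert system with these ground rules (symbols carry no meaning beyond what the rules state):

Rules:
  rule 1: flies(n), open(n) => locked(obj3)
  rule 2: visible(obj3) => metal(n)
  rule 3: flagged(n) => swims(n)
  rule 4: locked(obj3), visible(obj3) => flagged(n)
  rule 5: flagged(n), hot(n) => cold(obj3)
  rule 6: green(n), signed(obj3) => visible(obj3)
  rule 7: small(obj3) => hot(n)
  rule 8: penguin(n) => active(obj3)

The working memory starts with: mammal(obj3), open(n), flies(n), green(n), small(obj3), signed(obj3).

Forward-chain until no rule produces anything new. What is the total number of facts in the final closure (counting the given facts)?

13

Round 1: rule 1 [flies(n), open(n) => locked(obj3)]; rule 6 [green(n), signed(obj3) => visible(obj3)]; rule 7 [small(obj3) => hot(n)]. Adds locked(obj3), visible(obj3), hot(n).
Round 2: rule 2 [visible(obj3) => metal(n)]; rule 4 [locked(obj3), visible(obj3) => flagged(n)]. Adds metal(n), flagged(n).
Round 3: rule 3 [flagged(n) => swims(n)]; rule 5 [flagged(n), hot(n) => cold(obj3)]. Adds swims(n), cold(obj3).
Closure: {cold(obj3), flagged(n), flies(n), green(n), hot(n), locked(obj3), mammal(obj3), metal(n), open(n), signed(obj3), small(obj3), swims(n), visible(obj3)} — 13 facts.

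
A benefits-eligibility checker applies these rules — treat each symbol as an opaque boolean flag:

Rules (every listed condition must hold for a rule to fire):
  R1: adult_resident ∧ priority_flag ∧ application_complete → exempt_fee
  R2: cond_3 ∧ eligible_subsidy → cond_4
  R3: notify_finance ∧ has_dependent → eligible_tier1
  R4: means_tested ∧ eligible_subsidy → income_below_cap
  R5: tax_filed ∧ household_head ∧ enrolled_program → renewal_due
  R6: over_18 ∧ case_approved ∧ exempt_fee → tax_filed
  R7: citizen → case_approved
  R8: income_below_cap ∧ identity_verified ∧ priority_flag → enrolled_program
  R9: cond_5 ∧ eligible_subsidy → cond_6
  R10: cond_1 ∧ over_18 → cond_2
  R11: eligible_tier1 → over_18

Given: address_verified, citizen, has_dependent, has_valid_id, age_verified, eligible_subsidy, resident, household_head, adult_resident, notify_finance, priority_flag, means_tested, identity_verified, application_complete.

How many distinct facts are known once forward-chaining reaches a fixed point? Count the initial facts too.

22

Round 1 fires R1, R3, R4, R7, giving exempt_fee, eligible_tier1, income_below_cap, case_approved.
Round 2 fires R8, R11, giving enrolled_program, over_18.
Round 3 fires R6, giving tax_filed.
Round 4 fires R5, giving renewal_due.
Closure: {address_verified, adult_resident, age_verified, application_complete, case_approved, citizen, eligible_subsidy, eligible_tier1, enrolled_program, exempt_fee, has_dependent, has_valid_id, household_head, identity_verified, income_below_cap, means_tested, notify_finance, over_18, priority_flag, renewal_due, resident, tax_filed} — 22 facts.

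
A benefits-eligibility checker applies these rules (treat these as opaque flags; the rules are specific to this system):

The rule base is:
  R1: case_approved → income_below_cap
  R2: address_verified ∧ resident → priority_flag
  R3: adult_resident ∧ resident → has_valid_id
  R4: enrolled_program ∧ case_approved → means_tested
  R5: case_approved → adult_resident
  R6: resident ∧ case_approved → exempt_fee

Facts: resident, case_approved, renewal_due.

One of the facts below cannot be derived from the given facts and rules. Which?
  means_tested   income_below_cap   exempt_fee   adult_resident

means_tested

Round 1 — R1, R5, R6, derive income_below_cap, adult_resident, exempt_fee.
Round 2 — R3, derive has_valid_id.
Derived: income_below_cap (round 1), adult_resident (round 1), exempt_fee (round 1). means_tested never appears in any round.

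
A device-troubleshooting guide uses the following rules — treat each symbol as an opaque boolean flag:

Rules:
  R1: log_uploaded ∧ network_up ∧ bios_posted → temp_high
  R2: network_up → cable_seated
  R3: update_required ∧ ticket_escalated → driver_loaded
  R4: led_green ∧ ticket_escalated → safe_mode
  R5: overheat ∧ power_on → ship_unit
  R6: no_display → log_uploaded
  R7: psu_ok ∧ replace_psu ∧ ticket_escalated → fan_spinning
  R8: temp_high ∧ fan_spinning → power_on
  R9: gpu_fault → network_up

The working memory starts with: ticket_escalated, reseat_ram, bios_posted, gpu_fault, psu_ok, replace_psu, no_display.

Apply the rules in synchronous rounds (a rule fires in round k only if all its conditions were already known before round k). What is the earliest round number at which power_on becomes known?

Round 1 — R6, R7, R9, derive log_uploaded, fan_spinning, network_up.
Round 2 — R1, R2, derive temp_high, cable_seated.
Round 3 — R8, derive power_on.
power_on first appears in round 3.

3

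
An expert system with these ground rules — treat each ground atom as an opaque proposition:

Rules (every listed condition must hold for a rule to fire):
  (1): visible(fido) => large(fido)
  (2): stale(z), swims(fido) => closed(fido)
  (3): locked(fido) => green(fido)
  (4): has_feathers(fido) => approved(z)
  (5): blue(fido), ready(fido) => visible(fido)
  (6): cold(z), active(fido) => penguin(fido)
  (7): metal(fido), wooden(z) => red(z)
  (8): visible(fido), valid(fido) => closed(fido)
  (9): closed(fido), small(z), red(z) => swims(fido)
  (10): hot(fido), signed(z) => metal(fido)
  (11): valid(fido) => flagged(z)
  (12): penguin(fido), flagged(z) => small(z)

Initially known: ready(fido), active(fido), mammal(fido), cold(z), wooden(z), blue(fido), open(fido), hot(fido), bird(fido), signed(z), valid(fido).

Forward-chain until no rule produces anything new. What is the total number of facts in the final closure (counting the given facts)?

20

Round 1 fires (5), (6), (10), (11), giving visible(fido), penguin(fido), metal(fido), flagged(z).
Round 2 fires (1), (7), (8), (12), giving large(fido), red(z), closed(fido), small(z).
Round 3 fires (9), giving swims(fido).
Closure: {active(fido), bird(fido), blue(fido), closed(fido), cold(z), flagged(z), hot(fido), large(fido), mammal(fido), metal(fido), open(fido), penguin(fido), ready(fido), red(z), signed(z), small(z), swims(fido), valid(fido), visible(fido), wooden(z)} — 20 facts.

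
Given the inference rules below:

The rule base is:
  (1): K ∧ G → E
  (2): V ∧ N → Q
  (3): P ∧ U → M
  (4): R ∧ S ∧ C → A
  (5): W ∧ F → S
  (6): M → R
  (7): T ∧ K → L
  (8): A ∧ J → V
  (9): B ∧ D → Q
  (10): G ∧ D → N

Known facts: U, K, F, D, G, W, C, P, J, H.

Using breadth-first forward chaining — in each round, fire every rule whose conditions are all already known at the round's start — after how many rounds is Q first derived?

Round 1: (1) [K ∧ G → E]; (3) [P ∧ U → M]; (5) [W ∧ F → S]; (10) [G ∧ D → N]. New: E, M, S, N.
Round 2: (6) [M → R]. New: R.
Round 3: (4) [R ∧ S ∧ C → A]. New: A.
Round 4: (8) [A ∧ J → V]. New: V.
Round 5: (2) [V ∧ N → Q]. New: Q.
Q first appears in round 5.

5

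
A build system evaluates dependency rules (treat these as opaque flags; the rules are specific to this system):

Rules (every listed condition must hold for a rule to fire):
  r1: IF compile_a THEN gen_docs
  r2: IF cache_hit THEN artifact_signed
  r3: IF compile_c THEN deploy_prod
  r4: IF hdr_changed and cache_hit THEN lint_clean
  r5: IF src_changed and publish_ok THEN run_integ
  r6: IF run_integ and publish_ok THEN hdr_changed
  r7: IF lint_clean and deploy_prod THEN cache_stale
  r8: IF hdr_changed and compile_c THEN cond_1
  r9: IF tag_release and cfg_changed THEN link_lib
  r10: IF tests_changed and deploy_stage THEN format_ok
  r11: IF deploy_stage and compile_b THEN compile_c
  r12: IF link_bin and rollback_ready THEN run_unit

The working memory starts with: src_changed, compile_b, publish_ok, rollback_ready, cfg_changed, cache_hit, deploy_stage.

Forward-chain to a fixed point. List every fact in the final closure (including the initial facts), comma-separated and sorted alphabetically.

artifact_signed, cache_hit, cache_stale, cfg_changed, compile_b, compile_c, cond_1, deploy_prod, deploy_stage, hdr_changed, lint_clean, publish_ok, rollback_ready, run_integ, src_changed

Round 1: r2 [IF cache_hit THEN artifact_signed]; r5 [IF src_changed and publish_ok THEN run_integ]; r11 [IF deploy_stage and compile_b THEN compile_c]. New: artifact_signed, run_integ, compile_c.
Round 2: r3 [IF compile_c THEN deploy_prod]; r6 [IF run_integ and publish_ok THEN hdr_changed]. New: deploy_prod, hdr_changed.
Round 3: r4 [IF hdr_changed and cache_hit THEN lint_clean]; r8 [IF hdr_changed and compile_c THEN cond_1]. New: lint_clean, cond_1.
Round 4: r7 [IF lint_clean and deploy_prod THEN cache_stale]. New: cache_stale.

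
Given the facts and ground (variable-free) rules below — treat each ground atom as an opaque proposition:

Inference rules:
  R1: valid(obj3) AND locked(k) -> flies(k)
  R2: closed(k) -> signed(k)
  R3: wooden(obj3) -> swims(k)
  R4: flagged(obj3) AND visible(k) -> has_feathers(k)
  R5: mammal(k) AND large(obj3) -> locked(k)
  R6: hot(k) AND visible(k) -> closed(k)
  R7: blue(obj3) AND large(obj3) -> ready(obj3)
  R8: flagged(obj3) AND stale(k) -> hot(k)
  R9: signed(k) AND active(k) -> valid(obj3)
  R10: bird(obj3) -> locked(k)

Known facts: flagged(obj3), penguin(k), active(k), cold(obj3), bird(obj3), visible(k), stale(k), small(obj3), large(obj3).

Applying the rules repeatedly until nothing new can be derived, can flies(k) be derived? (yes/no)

[1] R4 [flagged(obj3) AND visible(k) -> has_feathers(k)]; R8 [flagged(obj3) AND stale(k) -> hot(k)]; R10 [bird(obj3) -> locked(k)]. ⇒ new: has_feathers(k), hot(k), locked(k).
[2] R6 [hot(k) AND visible(k) -> closed(k)]. ⇒ new: closed(k).
[3] R2 [closed(k) -> signed(k)]. ⇒ new: signed(k).
[4] R9 [signed(k) AND active(k) -> valid(obj3)]. ⇒ new: valid(obj3).
[5] R1 [valid(obj3) AND locked(k) -> flies(k)]. ⇒ new: flies(k).
flies(k) appears in round 5, so it is derivable.

yes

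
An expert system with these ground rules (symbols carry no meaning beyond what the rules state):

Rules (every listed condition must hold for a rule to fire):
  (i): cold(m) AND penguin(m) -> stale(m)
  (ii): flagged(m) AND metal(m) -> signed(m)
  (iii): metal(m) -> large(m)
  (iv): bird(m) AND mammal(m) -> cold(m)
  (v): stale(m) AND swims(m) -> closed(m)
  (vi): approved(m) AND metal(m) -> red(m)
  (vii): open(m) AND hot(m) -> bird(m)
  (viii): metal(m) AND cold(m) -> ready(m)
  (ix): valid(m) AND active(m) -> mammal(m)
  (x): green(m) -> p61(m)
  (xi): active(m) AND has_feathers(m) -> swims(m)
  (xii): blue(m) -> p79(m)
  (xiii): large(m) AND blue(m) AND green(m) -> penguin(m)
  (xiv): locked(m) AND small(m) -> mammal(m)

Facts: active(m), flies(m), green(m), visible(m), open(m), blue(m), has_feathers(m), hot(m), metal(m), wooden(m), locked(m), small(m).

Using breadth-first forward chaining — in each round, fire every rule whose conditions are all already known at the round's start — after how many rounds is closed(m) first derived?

4

Round 1: (iii) [metal(m) -> large(m)]; (vii) [open(m) AND hot(m) -> bird(m)]; (x) [green(m) -> p61(m)]; (xi) [active(m) AND has_feathers(m) -> swims(m)]; (xii) [blue(m) -> p79(m)]; (xiv) [locked(m) AND small(m) -> mammal(m)]. New: large(m), bird(m), p61(m), swims(m), p79(m), mammal(m).
Round 2: (iv) [bird(m) AND mammal(m) -> cold(m)]; (xiii) [large(m) AND blue(m) AND green(m) -> penguin(m)]. New: cold(m), penguin(m).
Round 3: (i) [cold(m) AND penguin(m) -> stale(m)]; (viii) [metal(m) AND cold(m) -> ready(m)]. New: stale(m), ready(m).
Round 4: (v) [stale(m) AND swims(m) -> closed(m)]. New: closed(m).
closed(m) first appears in round 4.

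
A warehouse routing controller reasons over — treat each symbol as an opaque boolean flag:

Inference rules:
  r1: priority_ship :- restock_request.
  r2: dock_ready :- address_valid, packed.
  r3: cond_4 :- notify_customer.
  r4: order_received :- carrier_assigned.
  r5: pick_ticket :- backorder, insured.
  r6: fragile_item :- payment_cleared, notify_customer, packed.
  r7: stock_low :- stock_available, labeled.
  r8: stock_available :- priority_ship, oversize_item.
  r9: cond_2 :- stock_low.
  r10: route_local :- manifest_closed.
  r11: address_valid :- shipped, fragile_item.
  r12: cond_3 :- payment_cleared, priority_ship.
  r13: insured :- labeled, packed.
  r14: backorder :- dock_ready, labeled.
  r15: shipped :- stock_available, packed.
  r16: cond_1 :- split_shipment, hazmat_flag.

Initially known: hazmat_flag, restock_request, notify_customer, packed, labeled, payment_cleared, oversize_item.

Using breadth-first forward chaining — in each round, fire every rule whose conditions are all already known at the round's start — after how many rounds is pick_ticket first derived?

Round 1: r1 [priority_ship :- restock_request.]; r3 [cond_4 :- notify_customer.]; r6 [fragile_item :- payment_cleared, notify_customer, packed.]; r13 [insured :- labeled, packed.]. New: priority_ship, cond_4, fragile_item, insured.
Round 2: r8 [stock_available :- priority_ship, oversize_item.]; r12 [cond_3 :- payment_cleared, priority_ship.]. New: stock_available, cond_3.
Round 3: r7 [stock_low :- stock_available, labeled.]; r15 [shipped :- stock_available, packed.]. New: stock_low, shipped.
Round 4: r9 [cond_2 :- stock_low.]; r11 [address_valid :- shipped, fragile_item.]. New: cond_2, address_valid.
Round 5: r2 [dock_ready :- address_valid, packed.]. New: dock_ready.
Round 6: r14 [backorder :- dock_ready, labeled.]. New: backorder.
Round 7: r5 [pick_ticket :- backorder, insured.]. New: pick_ticket.
pick_ticket first appears in round 7.

7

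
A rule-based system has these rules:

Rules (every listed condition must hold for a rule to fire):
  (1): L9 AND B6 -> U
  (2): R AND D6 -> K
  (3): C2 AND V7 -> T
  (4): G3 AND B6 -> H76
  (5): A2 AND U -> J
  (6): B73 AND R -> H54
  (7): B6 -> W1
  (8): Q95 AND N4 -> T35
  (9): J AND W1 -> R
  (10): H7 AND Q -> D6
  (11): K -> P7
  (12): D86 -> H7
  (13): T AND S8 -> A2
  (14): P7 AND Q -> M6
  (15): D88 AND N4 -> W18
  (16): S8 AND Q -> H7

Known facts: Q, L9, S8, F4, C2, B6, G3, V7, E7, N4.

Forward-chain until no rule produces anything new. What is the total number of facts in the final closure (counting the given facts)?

Round 1: (1) [L9 AND B6 -> U]; (3) [C2 AND V7 -> T]; (4) [G3 AND B6 -> H76]; (7) [B6 -> W1]; (16) [S8 AND Q -> H7]. New: U, T, H76, W1, H7.
Round 2: (10) [H7 AND Q -> D6]; (13) [T AND S8 -> A2]. New: D6, A2.
Round 3: (5) [A2 AND U -> J]. New: J.
Round 4: (9) [J AND W1 -> R]. New: R.
Round 5: (2) [R AND D6 -> K]. New: K.
Round 6: (11) [K -> P7]. New: P7.
Round 7: (14) [P7 AND Q -> M6]. New: M6.
Closure: {A2, B6, C2, D6, E7, F4, G3, H7, H76, J, K, L9, M6, N4, P7, Q, R, S8, T, U, V7, W1} — 22 facts.

22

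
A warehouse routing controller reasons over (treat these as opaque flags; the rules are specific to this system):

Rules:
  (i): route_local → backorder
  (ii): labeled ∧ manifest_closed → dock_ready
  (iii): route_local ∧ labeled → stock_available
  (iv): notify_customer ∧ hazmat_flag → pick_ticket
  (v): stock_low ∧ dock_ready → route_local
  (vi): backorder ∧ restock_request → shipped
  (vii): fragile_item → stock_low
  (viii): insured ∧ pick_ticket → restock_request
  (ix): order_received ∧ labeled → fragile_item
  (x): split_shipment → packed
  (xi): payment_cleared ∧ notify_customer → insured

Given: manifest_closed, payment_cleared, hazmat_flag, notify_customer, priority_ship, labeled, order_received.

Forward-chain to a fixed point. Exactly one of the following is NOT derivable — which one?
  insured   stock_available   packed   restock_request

packed

Round 1 fires (ii), (iv), (ix), (xi), giving dock_ready, pick_ticket, fragile_item, insured.
Round 2 fires (vii), (viii), giving stock_low, restock_request.
Round 3 fires (v), giving route_local.
Round 4 fires (i), (iii), giving backorder, stock_available.
Round 5 fires (vi), giving shipped.
Derived: stock_available (round 4), insured (round 1), restock_request (round 2). packed never appears in any round.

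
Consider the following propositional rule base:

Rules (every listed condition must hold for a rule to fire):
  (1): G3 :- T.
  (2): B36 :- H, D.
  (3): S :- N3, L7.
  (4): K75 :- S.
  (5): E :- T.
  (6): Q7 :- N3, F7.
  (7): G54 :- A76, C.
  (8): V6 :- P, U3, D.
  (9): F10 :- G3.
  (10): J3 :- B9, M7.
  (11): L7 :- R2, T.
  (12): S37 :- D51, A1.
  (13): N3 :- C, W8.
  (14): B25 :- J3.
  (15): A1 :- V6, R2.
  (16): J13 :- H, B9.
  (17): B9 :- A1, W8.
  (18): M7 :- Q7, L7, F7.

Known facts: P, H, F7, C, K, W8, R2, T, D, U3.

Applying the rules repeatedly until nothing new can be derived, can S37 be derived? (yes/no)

no

Round 1 — (1), (2), (5), (8), (11), (13), derive G3, B36, E, V6, L7, N3.
Round 2 — (3), (6), (9), (15), derive S, Q7, F10, A1.
Round 3 — (4), (17), (18), derive K75, B9, M7.
Round 4 — (10), (16), derive J3, J13.
Round 5 — (14), derive B25.
Fixed point reached. S37 is concluded only by (12); (12) needs D51 (never derived).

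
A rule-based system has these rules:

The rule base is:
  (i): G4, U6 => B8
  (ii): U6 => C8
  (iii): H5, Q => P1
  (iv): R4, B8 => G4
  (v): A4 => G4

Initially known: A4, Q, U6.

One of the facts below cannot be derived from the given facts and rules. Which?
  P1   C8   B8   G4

P1

Round 1: (ii) [U6 => C8]; (v) [A4 => G4]. New: C8, G4.
Round 2: (i) [G4, U6 => B8]. New: B8.
Derived: C8 (round 1), B8 (round 2), G4 (round 1). P1 never appears in any round.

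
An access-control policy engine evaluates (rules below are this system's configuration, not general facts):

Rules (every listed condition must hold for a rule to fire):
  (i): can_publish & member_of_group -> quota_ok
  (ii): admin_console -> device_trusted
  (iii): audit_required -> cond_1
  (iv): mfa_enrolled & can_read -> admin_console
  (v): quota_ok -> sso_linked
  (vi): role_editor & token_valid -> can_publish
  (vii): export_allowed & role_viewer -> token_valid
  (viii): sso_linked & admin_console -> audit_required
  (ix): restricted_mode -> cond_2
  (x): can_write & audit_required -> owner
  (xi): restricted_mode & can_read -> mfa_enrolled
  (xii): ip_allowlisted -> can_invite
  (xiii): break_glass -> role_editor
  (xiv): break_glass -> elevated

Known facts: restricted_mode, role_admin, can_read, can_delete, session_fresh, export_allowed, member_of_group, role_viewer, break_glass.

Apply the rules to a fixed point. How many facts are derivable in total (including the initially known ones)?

Round 1 — (vii), (ix), (xi), (xiii), (xiv), derive token_valid, cond_2, mfa_enrolled, role_editor, elevated.
Round 2 — (iv), (vi), derive admin_console, can_publish.
Round 3 — (i), (ii), derive quota_ok, device_trusted.
Round 4 — (v), derive sso_linked.
Round 5 — (viii), derive audit_required.
Round 6 — (iii), derive cond_1.
Closure: {admin_console, audit_required, break_glass, can_delete, can_publish, can_read, cond_1, cond_2, device_trusted, elevated, export_allowed, member_of_group, mfa_enrolled, quota_ok, restricted_mode, role_admin, role_editor, role_viewer, session_fresh, sso_linked, token_valid} — 21 facts.

21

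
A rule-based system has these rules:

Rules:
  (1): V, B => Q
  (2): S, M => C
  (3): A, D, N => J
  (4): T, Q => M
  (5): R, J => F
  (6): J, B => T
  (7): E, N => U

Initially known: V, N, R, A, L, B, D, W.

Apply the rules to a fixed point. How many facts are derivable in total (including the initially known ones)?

13

Round 1: (1) [V, B => Q]; (3) [A, D, N => J]. New: Q, J.
Round 2: (5) [R, J => F]; (6) [J, B => T]. New: F, T.
Round 3: (4) [T, Q => M]. New: M.
Closure: {A, B, D, F, J, L, M, N, Q, R, T, V, W} — 13 facts.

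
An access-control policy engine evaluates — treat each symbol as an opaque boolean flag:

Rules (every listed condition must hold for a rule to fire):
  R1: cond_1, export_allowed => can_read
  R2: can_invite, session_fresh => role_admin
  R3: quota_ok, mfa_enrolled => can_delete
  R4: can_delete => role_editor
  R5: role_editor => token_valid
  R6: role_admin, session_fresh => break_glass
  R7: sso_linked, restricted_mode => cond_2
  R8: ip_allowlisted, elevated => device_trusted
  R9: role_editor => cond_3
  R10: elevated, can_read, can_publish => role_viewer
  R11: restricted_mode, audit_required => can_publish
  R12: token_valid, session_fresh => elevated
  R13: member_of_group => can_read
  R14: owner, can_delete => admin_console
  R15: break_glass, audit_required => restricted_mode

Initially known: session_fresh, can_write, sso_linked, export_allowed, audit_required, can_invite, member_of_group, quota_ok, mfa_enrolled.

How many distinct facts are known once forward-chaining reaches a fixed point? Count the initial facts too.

Round 1: R2 [can_invite, session_fresh => role_admin]; R3 [quota_ok, mfa_enrolled => can_delete]; R13 [member_of_group => can_read]. Adds role_admin, can_delete, can_read.
Round 2: R4 [can_delete => role_editor]; R6 [role_admin, session_fresh => break_glass]. Adds role_editor, break_glass.
Round 3: R5 [role_editor => token_valid]; R9 [role_editor => cond_3]; R15 [break_glass, audit_required => restricted_mode]. Adds token_valid, cond_3, restricted_mode.
Round 4: R7 [sso_linked, restricted_mode => cond_2]; R11 [restricted_mode, audit_required => can_publish]; R12 [token_valid, session_fresh => elevated]. Adds cond_2, can_publish, elevated.
Round 5: R10 [elevated, can_read, can_publish => role_viewer]. Adds role_viewer.
Closure: {audit_required, break_glass, can_delete, can_invite, can_publish, can_read, can_write, cond_2, cond_3, elevated, export_allowed, member_of_group, mfa_enrolled, quota_ok, restricted_mode, role_admin, role_editor, role_viewer, session_fresh, sso_linked, token_valid} — 21 facts.

21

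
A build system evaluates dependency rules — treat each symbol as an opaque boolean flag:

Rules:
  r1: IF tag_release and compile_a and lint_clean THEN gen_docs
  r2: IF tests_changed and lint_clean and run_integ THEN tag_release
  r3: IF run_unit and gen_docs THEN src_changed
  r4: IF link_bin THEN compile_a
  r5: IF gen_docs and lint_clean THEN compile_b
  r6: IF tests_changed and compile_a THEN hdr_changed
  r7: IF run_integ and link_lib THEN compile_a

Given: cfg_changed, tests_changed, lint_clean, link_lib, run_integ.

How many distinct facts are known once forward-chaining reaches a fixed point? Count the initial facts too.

Round 1 — r2, r7, derive tag_release, compile_a.
Round 2 — r1, r6, derive gen_docs, hdr_changed.
Round 3 — r5, derive compile_b.
Closure: {cfg_changed, compile_a, compile_b, gen_docs, hdr_changed, link_lib, lint_clean, run_integ, tag_release, tests_changed} — 10 facts.

10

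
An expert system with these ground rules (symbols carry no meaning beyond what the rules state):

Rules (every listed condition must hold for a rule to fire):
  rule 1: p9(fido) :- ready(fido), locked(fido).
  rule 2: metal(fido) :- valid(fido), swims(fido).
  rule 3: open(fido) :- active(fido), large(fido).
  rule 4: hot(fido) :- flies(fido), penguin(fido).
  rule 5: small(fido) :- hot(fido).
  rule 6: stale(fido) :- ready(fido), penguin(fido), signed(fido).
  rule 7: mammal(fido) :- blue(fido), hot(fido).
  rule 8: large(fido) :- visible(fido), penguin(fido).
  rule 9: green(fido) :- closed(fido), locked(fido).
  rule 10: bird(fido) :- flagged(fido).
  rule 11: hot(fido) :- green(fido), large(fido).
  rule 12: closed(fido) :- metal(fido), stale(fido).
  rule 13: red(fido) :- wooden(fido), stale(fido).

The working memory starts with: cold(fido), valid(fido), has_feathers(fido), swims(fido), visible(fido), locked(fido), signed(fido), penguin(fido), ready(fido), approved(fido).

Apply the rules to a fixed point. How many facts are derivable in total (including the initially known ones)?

18

Round 1 fires rule 1, rule 2, rule 6, rule 8, giving p9(fido), metal(fido), stale(fido), large(fido).
Round 2 fires rule 12, giving closed(fido).
Round 3 fires rule 9, giving green(fido).
Round 4 fires rule 11, giving hot(fido).
Round 5 fires rule 5, giving small(fido).
Closure: {approved(fido), closed(fido), cold(fido), green(fido), has_feathers(fido), hot(fido), large(fido), locked(fido), metal(fido), p9(fido), penguin(fido), ready(fido), signed(fido), small(fido), stale(fido), swims(fido), valid(fido), visible(fido)} — 18 facts.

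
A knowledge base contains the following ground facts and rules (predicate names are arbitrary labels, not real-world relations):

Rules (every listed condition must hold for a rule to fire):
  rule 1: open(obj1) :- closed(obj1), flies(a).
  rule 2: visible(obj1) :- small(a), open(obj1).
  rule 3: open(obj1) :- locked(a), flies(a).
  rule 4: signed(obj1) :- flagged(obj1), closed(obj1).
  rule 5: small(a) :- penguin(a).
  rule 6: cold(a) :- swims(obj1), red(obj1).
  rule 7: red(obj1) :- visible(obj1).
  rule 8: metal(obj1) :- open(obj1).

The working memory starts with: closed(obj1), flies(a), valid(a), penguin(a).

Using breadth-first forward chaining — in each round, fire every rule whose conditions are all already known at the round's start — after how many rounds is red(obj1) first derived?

3

Round 1 fires rule 1, rule 5, giving open(obj1), small(a).
Round 2 fires rule 2, rule 8, giving visible(obj1), metal(obj1).
Round 3 fires rule 7, giving red(obj1).
red(obj1) first appears in round 3.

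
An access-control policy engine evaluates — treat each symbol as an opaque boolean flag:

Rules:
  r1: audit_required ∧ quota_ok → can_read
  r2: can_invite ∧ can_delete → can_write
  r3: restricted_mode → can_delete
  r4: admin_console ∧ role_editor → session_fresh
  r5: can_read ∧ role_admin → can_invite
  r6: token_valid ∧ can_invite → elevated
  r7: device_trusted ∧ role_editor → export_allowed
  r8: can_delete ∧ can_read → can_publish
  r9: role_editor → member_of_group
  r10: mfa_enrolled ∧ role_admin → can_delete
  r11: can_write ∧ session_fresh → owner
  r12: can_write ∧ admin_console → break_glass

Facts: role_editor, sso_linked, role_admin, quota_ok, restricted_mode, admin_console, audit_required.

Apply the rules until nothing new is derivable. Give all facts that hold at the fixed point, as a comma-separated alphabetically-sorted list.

Round 1: r1 [audit_required ∧ quota_ok → can_read]; r3 [restricted_mode → can_delete]; r4 [admin_console ∧ role_editor → session_fresh]; r9 [role_editor → member_of_group]. New: can_read, can_delete, session_fresh, member_of_group.
Round 2: r5 [can_read ∧ role_admin → can_invite]; r8 [can_delete ∧ can_read → can_publish]. New: can_invite, can_publish.
Round 3: r2 [can_invite ∧ can_delete → can_write]. New: can_write.
Round 4: r11 [can_write ∧ session_fresh → owner]; r12 [can_write ∧ admin_console → break_glass]. New: owner, break_glass.

admin_console, audit_required, break_glass, can_delete, can_invite, can_publish, can_read, can_write, member_of_group, owner, quota_ok, restricted_mode, role_admin, role_editor, session_fresh, sso_linked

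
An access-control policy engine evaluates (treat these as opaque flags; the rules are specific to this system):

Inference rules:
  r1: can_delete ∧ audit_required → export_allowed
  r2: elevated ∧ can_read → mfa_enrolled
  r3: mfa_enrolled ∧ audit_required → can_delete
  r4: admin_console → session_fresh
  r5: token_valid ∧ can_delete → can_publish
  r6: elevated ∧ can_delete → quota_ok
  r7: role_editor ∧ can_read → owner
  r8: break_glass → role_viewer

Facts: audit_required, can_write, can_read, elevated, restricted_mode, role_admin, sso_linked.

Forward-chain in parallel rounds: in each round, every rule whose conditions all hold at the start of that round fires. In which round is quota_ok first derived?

3

Round 1: r2 [elevated ∧ can_read → mfa_enrolled]. Adds mfa_enrolled.
Round 2: r3 [mfa_enrolled ∧ audit_required → can_delete]. Adds can_delete.
Round 3: r1 [can_delete ∧ audit_required → export_allowed]; r6 [elevated ∧ can_delete → quota_ok]. Adds export_allowed, quota_ok.
quota_ok first appears in round 3.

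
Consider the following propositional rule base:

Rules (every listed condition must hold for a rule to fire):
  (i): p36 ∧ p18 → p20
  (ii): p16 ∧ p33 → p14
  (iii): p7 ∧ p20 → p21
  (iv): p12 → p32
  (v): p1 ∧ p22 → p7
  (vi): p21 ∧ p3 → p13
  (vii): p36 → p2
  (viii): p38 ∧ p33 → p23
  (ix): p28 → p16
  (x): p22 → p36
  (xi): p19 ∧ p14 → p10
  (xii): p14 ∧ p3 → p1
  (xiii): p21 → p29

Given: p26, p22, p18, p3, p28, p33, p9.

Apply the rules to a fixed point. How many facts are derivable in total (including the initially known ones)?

17

[1] (ix) [p28 → p16]; (x) [p22 → p36]. ⇒ new: p16, p36.
[2] (i) [p36 ∧ p18 → p20]; (ii) [p16 ∧ p33 → p14]; (vii) [p36 → p2]. ⇒ new: p20, p14, p2.
[3] (xii) [p14 ∧ p3 → p1]. ⇒ new: p1.
[4] (v) [p1 ∧ p22 → p7]. ⇒ new: p7.
[5] (iii) [p7 ∧ p20 → p21]. ⇒ new: p21.
[6] (vi) [p21 ∧ p3 → p13]; (xiii) [p21 → p29]. ⇒ new: p13, p29.
Closure: {p1, p13, p14, p16, p18, p2, p20, p21, p22, p26, p28, p29, p3, p33, p36, p7, p9} — 17 facts.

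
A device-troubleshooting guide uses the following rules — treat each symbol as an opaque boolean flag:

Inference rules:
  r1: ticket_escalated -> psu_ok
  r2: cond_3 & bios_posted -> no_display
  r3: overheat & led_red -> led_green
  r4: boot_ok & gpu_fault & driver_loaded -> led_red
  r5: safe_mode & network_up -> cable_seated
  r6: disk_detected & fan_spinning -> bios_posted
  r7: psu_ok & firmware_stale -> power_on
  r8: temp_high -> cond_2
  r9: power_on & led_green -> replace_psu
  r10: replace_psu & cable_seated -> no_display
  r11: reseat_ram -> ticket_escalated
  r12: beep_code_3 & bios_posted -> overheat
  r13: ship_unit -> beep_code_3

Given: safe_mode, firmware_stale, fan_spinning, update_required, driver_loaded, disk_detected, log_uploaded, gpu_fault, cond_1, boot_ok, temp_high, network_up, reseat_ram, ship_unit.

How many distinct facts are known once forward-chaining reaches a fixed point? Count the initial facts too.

Round 1: r4 [boot_ok & gpu_fault & driver_loaded -> led_red]; r5 [safe_mode & network_up -> cable_seated]; r6 [disk_detected & fan_spinning -> bios_posted]; r8 [temp_high -> cond_2]; r11 [reseat_ram -> ticket_escalated]; r13 [ship_unit -> beep_code_3]. Adds led_red, cable_seated, bios_posted, cond_2, ticket_escalated, beep_code_3.
Round 2: r1 [ticket_escalated -> psu_ok]; r12 [beep_code_3 & bios_posted -> overheat]. Adds psu_ok, overheat.
Round 3: r3 [overheat & led_red -> led_green]; r7 [psu_ok & firmware_stale -> power_on]. Adds led_green, power_on.
Round 4: r9 [power_on & led_green -> replace_psu]. Adds replace_psu.
Round 5: r10 [replace_psu & cable_seated -> no_display]. Adds no_display.
Closure: {beep_code_3, bios_posted, boot_ok, cable_seated, cond_1, cond_2, disk_detected, driver_loaded, fan_spinning, firmware_stale, gpu_fault, led_green, led_red, log_uploaded, network_up, no_display, overheat, power_on, psu_ok, replace_psu, reseat_ram, safe_mode, ship_unit, temp_high, ticket_escalated, update_required} — 26 facts.

26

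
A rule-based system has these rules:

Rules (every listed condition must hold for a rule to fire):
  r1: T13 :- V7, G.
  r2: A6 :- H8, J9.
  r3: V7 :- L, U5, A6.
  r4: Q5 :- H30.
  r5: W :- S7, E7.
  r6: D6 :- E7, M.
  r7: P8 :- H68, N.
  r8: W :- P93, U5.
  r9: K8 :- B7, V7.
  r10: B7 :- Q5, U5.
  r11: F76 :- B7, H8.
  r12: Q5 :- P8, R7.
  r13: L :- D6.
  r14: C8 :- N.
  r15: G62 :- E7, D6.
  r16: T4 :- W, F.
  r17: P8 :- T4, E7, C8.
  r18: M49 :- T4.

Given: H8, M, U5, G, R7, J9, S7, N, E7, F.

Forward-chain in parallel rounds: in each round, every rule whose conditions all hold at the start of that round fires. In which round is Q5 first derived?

4

[1] r2 [A6 :- H8, J9.]; r5 [W :- S7, E7.]; r6 [D6 :- E7, M.]; r14 [C8 :- N.]. ⇒ new: A6, W, D6, C8.
[2] r13 [L :- D6.]; r15 [G62 :- E7, D6.]; r16 [T4 :- W, F.]. ⇒ new: L, G62, T4.
[3] r3 [V7 :- L, U5, A6.]; r17 [P8 :- T4, E7, C8.]; r18 [M49 :- T4.]. ⇒ new: V7, P8, M49.
[4] r1 [T13 :- V7, G.]; r12 [Q5 :- P8, R7.]. ⇒ new: T13, Q5.
Q5 first appears in round 4.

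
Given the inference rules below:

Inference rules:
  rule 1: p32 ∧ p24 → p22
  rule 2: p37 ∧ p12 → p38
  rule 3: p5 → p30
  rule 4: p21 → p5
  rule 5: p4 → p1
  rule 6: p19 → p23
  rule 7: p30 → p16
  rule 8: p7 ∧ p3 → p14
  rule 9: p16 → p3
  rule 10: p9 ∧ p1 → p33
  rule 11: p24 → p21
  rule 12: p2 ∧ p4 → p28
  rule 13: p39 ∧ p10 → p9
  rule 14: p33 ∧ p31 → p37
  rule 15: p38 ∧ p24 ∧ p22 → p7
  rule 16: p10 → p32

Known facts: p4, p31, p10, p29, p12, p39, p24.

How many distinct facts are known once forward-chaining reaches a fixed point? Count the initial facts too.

21

Round 1 fires rule 5, rule 11, rule 13, rule 16, giving p1, p21, p9, p32.
Round 2 fires rule 1, rule 4, rule 10, giving p22, p5, p33.
Round 3 fires rule 3, rule 14, giving p30, p37.
Round 4 fires rule 2, rule 7, giving p38, p16.
Round 5 fires rule 9, rule 15, giving p3, p7.
Round 6 fires rule 8, giving p14.
Closure: {p1, p10, p12, p14, p16, p21, p22, p24, p29, p3, p30, p31, p32, p33, p37, p38, p39, p4, p5, p7, p9} — 21 facts.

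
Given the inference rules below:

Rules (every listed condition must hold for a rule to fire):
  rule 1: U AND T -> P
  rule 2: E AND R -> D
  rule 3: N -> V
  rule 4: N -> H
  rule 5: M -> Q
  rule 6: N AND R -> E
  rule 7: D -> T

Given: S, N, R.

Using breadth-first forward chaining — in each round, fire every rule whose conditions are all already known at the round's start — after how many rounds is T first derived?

Round 1 fires rule 3, rule 4, rule 6, giving V, H, E.
Round 2 fires rule 2, giving D.
Round 3 fires rule 7, giving T.
T first appears in round 3.

3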